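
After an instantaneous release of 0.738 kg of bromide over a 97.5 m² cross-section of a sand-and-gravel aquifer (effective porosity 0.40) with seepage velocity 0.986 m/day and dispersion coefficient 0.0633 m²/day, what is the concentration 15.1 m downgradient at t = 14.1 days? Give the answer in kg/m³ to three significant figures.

0.00378 kg/m³

For an instantaneous plane source, C(x,t) = M/(n_e·A·√(4πDt)) · exp(−(x−vt)²/(4Dt)), with n_e·A the pore (flow) area.
Plume center vt = 0.986 × 14.1 = 13.9026 m, so the well at 15.1 m is 1.1974 m downgradient of the peak.
√(4πDt) = 3.349 m, giving peak height M/(n_e·A·√(4πDt)) = 0.738/(0.40 × 97.5 × 3.349) = 0.005650 kg/m³.
(x−vt)²/(4Dt) = (1.1974)²/(4 × 0.0633 × 14.1) = 0.4016; exp(−0.4016) = 0.6692.
C = 0.005650 × 0.6692 = 0.00378 kg/m³.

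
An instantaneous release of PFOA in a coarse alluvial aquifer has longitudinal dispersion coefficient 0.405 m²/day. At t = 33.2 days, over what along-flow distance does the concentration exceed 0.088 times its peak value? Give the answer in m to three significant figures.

22.9 m

The plume is Gaussian with σ = √(2Dt) = √(2 × 0.405 × 33.2) = 5.186 m.
C/C_peak = exp(−Δx²/(2σ²)) = 0.088 ⇒ Δx = σ·√(−2 ln 0.088) = 5.186 × 2.205 = 11.44 m.
Width = 2Δx = 22.9 m.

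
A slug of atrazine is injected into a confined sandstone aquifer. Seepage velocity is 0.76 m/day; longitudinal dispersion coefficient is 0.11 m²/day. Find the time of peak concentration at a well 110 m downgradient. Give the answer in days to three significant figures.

145 days

For the 1D instantaneous-source solution, setting ∂C/∂t = 0 at fixed x gives v²t² + 2Dt − x² = 0, so t = (√(D² + v²x²) − D)/v².
√(D² + v²x²) = √(0.11² + 0.76² × 110²) = 83.60; v² = 0.5776.
t = (83.60 − 0.11)/0.5776 = 145 days (vs. the pure-advection estimate x/v = 145 d).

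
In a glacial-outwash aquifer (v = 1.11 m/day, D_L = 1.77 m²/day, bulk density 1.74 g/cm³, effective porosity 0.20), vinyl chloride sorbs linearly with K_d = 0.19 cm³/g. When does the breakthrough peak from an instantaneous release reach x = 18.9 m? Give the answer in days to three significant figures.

Retardation factor R = 1 + ρ_b·K_d/n = 1 + 1.74 × 0.19/0.20 = 2.653.
Sorption retards both mechanisms: v_R = v/R = 0.4184 m/day, D_R = D/R = 0.6672 m²/day.
Peak time from v_R²t² + 2D_R t − x² = 0: t = (√(D_R² + v_R²x²) − D_R)/v_R².
√(D_R² + v_R²x²) = √(0.6672² + 0.4184² × 18.9²) = 7.936; v_R² = 0.1751.
t = (7.936 − 0.6672)/0.1751 = 41.5 days.

41.5 days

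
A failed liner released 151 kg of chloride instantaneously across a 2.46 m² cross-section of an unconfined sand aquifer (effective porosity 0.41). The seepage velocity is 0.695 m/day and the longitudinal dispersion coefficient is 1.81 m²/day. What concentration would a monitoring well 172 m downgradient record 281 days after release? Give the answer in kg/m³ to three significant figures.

For an instantaneous plane source, C(x,t) = M/(n_e·A·√(4πDt)) · exp(−(x−vt)²/(4Dt)), with n_e·A the pore (flow) area.
Plume center vt = 0.695 × 281 = 195.295 m, so the well at 172 m is 23.295 m upgradient of the peak.
√(4πDt) = 79.95 m, giving peak height M/(n_e·A·√(4πDt)) = 151/(0.41 × 2.46 × 79.95) = 1.873 kg/m³.
(x−vt)²/(4Dt) = (-23.295)²/(4 × 1.81 × 281) = 0.2667; exp(−0.2667) = 0.7659.
C = 1.873 × 0.7659 = 1.43 kg/m³.

1.43 kg/m³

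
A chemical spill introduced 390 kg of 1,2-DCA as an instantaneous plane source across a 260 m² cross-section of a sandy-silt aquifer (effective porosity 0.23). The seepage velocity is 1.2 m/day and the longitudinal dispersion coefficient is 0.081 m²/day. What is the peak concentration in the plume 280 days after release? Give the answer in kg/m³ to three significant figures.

The peak of an instantaneous 1D plume sits at x = vt; there the Gaussian factor is 1 and C_max = M/(n_e·A·√(4πDt)), where n_e·A is the pore area the mass is dissolved in.
√(4πDt) = √(4π × 0.081 × 280) = 16.88 m, so C_max = 390/(0.23 × 260 × 16.88) = 0.386 kg/m³.

0.386 kg/m³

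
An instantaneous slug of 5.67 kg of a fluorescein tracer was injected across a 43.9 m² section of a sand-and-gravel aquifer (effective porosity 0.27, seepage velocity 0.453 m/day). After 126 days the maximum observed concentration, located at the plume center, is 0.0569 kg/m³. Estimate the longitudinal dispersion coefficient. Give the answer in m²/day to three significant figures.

At the plume center C_max = M/(n_e·A·√(4πDt)), so D = M²/(4πt·(n_e·A·C_max)²).
n_e·A·C_max = 0.27 × 43.9 × 0.0569 = 0.6744 kg/m.
D = 5.67²/(4π × 126 × 0.6744²) = 0.0446 m²/day.

0.0446 m²/day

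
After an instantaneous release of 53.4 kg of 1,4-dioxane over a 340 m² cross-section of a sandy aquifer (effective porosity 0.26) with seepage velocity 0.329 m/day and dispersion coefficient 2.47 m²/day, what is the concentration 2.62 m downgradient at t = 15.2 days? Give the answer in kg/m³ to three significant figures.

For an instantaneous plane source, C(x,t) = M/(n_e·A·√(4πDt)) · exp(−(x−vt)²/(4Dt)), with n_e·A the pore (flow) area.
Plume center vt = 0.329 × 15.2 = 5.0008 m, so the well at 2.62 m is 2.3808 m upgradient of the peak.
√(4πDt) = 21.72 m, giving peak height M/(n_e·A·√(4πDt)) = 53.4/(0.26 × 340 × 21.72) = 0.02781 kg/m³.
(x−vt)²/(4Dt) = (-2.3808)²/(4 × 2.47 × 15.2) = 0.03774; exp(−0.03774) = 0.9630.
C = 0.02781 × 0.9630 = 0.0268 kg/m³.

0.0268 kg/m³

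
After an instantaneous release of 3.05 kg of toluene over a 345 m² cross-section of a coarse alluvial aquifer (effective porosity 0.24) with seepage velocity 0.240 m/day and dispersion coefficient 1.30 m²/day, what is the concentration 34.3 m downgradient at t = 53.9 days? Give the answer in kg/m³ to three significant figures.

For an instantaneous plane source, C(x,t) = M/(n_e·A·√(4πDt)) · exp(−(x−vt)²/(4Dt)), with n_e·A the pore (flow) area.
Plume center vt = 0.240 × 53.9 = 12.936 m, so the well at 34.3 m is 21.364 m downgradient of the peak.
√(4πDt) = 29.67 m, giving peak height M/(n_e·A·√(4πDt)) = 3.05/(0.24 × 345 × 29.67) = 0.001242 kg/m³.
(x−vt)²/(4Dt) = (21.364)²/(4 × 1.30 × 53.9) = 1.628; exp(−1.628) = 0.1963.
C = 0.001242 × 0.1963 = 0.000244 kg/m³.

0.000244 kg/m³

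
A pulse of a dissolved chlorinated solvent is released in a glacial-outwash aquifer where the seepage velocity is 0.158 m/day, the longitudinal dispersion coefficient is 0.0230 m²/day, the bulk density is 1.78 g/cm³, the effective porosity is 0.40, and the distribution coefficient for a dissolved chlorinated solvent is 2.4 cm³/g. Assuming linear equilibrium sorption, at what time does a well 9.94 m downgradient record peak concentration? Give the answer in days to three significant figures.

Retardation factor R = 1 + ρ_b·K_d/n = 1 + 1.78 × 2.4/0.40 = 11.68.
Sorption retards both mechanisms: v_R = v/R = 0.01353 m/day, D_R = D/R = 0.001969 m²/day.
Peak time from v_R²t² + 2D_R t − x² = 0: t = (√(D_R² + v_R²x²) − D_R)/v_R².
√(D_R² + v_R²x²) = √(0.001969² + 0.01353² × 9.94²) = 0.1345; v_R² = 0.0001831.
t = (0.1345 − 0.001969)/0.0001831 = 724 days.

724 days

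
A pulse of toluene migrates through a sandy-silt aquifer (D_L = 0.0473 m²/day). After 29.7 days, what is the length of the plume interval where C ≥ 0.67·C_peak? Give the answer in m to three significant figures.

3.00 m

The plume is Gaussian with σ = √(2Dt) = √(2 × 0.0473 × 29.7) = 1.676 m.
C/C_peak = exp(−Δx²/(2σ²)) = 0.67 ⇒ Δx = σ·√(−2 ln 0.67) = 1.676 × 0.8950 = 1.500 m.
Width = 2Δx = 3.00 m.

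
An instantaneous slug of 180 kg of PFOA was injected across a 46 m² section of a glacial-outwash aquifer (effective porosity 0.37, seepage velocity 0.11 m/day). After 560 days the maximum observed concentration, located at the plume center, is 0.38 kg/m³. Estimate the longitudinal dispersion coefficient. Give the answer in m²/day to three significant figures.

At the plume center C_max = M/(n_e·A·√(4πDt)), so D = M²/(4πt·(n_e·A·C_max)²).
n_e·A·C_max = 0.37 × 46 × 0.38 = 6.468 kg/m.
D = 180²/(4π × 560 × 6.468²) = 0.110 m²/day.

0.110 m²/day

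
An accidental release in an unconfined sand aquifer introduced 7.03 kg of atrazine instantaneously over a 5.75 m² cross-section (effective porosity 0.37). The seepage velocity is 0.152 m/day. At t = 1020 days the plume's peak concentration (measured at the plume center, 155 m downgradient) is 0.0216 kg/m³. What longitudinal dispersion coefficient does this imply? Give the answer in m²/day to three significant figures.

1.83 m²/day

At the plume center C_max = M/(n_e·A·√(4πDt)), so D = M²/(4πt·(n_e·A·C_max)²).
n_e·A·C_max = 0.37 × 5.75 × 0.0216 = 0.04595 kg/m.
D = 7.03²/(4π × 1020 × 0.04595²) = 1.83 m²/day.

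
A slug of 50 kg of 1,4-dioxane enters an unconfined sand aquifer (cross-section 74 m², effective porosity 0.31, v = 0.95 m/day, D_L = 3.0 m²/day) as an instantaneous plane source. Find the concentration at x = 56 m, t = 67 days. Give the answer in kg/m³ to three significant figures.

0.0403 kg/m³

For an instantaneous plane source, C(x,t) = M/(n_e·A·√(4πDt)) · exp(−(x−vt)²/(4Dt)), with n_e·A the pore (flow) area.
Plume center vt = 0.95 × 67 = 63.65 m, so the well at 56 m is 7.65 m upgradient of the peak.
√(4πDt) = 50.26 m, giving peak height M/(n_e·A·√(4πDt)) = 50/(0.31 × 74 × 50.26) = 0.04337 kg/m³.
(x−vt)²/(4Dt) = (-7.65)²/(4 × 3.0 × 67) = 0.07279; exp(−0.07279) = 0.9298.
C = 0.04337 × 0.9298 = 0.0403 kg/m³.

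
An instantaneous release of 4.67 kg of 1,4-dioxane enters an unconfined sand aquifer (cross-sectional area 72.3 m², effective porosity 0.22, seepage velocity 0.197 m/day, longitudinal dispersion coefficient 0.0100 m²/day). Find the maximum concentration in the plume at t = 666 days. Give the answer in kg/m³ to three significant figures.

The peak of an instantaneous 1D plume sits at x = vt; there the Gaussian factor is 1 and C_max = M/(n_e·A·√(4πDt)), where n_e·A is the pore area the mass is dissolved in.
√(4πDt) = √(4π × 0.0100 × 666) = 9.148 m, so C_max = 4.67/(0.22 × 72.3 × 9.148) = 0.0321 kg/m³.

0.0321 kg/m³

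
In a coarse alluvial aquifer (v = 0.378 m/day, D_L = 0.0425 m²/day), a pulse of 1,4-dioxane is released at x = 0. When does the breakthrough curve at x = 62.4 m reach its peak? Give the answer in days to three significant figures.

165 days

For the 1D instantaneous-source solution, setting ∂C/∂t = 0 at fixed x gives v²t² + 2Dt − x² = 0, so t = (√(D² + v²x²) − D)/v².
√(D² + v²x²) = √(0.0425² + 0.378² × 62.4²) = 23.59; v² = 0.142884.
t = (23.59 − 0.0425)/0.142884 = 165 days (vs. the pure-advection estimate x/v = 165 d).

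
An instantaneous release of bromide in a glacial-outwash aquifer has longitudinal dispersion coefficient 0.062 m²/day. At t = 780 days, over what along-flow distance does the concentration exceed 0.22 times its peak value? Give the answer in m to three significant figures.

The plume is Gaussian with σ = √(2Dt) = √(2 × 0.062 × 780) = 9.835 m.
C/C_peak = exp(−Δx²/(2σ²)) = 0.22 ⇒ Δx = σ·√(−2 ln 0.22) = 9.835 × 1.740 = 17.11 m.
Width = 2Δx = 34.2 m.

34.2 m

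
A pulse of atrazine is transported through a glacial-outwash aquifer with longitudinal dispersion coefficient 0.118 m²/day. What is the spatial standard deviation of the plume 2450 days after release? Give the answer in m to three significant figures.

24.0 m

Dispersive spreading gives a Gaussian with σ² = 2Dt; advection only shifts the center.
σ = √(2 × 0.118 × 2450) = 24.0 m.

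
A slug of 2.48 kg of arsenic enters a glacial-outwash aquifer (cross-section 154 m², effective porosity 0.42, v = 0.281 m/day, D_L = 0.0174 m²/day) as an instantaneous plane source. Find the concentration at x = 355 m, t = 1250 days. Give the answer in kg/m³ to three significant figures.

For an instantaneous plane source, C(x,t) = M/(n_e·A·√(4πDt)) · exp(−(x−vt)²/(4Dt)), with n_e·A the pore (flow) area.
Plume center vt = 0.281 × 1250 = 351.25 m, so the well at 355 m is 3.75 m downgradient of the peak.
√(4πDt) = 16.53 m, giving peak height M/(n_e·A·√(4πDt)) = 2.48/(0.42 × 154 × 16.53) = 0.002320 kg/m³.
(x−vt)²/(4Dt) = (3.75)²/(4 × 0.0174 × 1250) = 0.1616; exp(−0.1616) = 0.8508.
C = 0.002320 × 0.8508 = 0.00197 kg/m³.

0.00197 kg/m³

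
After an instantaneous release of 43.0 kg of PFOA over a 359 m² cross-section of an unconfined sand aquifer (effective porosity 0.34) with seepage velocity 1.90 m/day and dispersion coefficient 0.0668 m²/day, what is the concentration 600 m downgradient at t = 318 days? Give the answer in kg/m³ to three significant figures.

For an instantaneous plane source, C(x,t) = M/(n_e·A·√(4πDt)) · exp(−(x−vt)²/(4Dt)), with n_e·A the pore (flow) area.
Plume center vt = 1.90 × 318 = 604.2 m, so the well at 600 m is 4.2 m upgradient of the peak.
√(4πDt) = 16.34 m, giving peak height M/(n_e·A·√(4πDt)) = 43.0/(0.34 × 359 × 16.34) = 0.02156 kg/m³.
(x−vt)²/(4Dt) = (-4.2)²/(4 × 0.0668 × 318) = 0.2076; exp(−0.2076) = 0.8125.
C = 0.02156 × 0.8125 = 0.0175 kg/m³.

0.0175 kg/m³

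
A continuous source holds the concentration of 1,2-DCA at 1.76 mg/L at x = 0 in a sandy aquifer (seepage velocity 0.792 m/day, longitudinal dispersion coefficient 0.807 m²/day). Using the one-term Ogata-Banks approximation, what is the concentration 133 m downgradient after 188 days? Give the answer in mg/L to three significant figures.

For a continuous step input, C/C₀ ≈ ½·erfc((x−vt)/(2√(Dt))).
vt = 0.792 × 188 = 148.896 m and 2√(Dt) = 2√(0.807 × 188) = 24.63 m.
Argument (x−vt)/(2√(Dt)) = (133 − 148.896)/24.63 = -0.6454; ½·erfc(-0.6454) = 0.8193.
C = 1.76 × 0.8193 = 1.44 mg/L.

1.44 mg/L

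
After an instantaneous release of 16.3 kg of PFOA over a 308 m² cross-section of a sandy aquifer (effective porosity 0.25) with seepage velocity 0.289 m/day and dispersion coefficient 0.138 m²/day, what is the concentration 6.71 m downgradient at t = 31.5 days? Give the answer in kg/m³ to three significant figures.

0.0206 kg/m³

For an instantaneous plane source, C(x,t) = M/(n_e·A·√(4πDt)) · exp(−(x−vt)²/(4Dt)), with n_e·A the pore (flow) area.
Plume center vt = 0.289 × 31.5 = 9.1035 m, so the well at 6.71 m is 2.3935 m upgradient of the peak.
√(4πDt) = 7.391 m, giving peak height M/(n_e·A·√(4πDt)) = 16.3/(0.25 × 308 × 7.391) = 0.02864 kg/m³.
(x−vt)²/(4Dt) = (-2.3935)²/(4 × 0.138 × 31.5) = 0.3295; exp(−0.3295) = 0.7193.
C = 0.02864 × 0.7193 = 0.0206 kg/m³.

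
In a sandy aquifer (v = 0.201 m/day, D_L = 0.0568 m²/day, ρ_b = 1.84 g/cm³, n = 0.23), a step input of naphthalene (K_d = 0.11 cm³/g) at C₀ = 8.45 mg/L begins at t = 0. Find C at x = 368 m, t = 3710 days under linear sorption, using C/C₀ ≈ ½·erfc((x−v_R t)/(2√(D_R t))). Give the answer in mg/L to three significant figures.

8.21 mg/L

Retardation factor R = 1 + ρ_b·K_d/n = 1 + 1.84 × 0.11/0.23 = 1.880.
Sorption retards both mechanisms: v_R = v/R = 0.1069 m/day, D_R = D/R = 0.03021 m²/day.
v_R·t = 0.1069 × 3710 = 396.599 m; 2√(D_R t) = 21.17 m; argument = (368 − 396.599)/21.17 = -1.351.
C = C₀ × ½·erfc(-1.351) = 8.45 × 0.9720 = 8.21 mg/L.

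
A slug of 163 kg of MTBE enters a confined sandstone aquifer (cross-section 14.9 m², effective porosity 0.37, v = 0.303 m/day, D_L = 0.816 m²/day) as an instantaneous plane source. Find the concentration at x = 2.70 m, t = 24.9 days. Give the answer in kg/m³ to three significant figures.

1.39 kg/m³

For an instantaneous plane source, C(x,t) = M/(n_e·A·√(4πDt)) · exp(−(x−vt)²/(4Dt)), with n_e·A the pore (flow) area.
Plume center vt = 0.303 × 24.9 = 7.5447 m, so the well at 2.70 m is 4.8447 m upgradient of the peak.
√(4πDt) = 15.98 m, giving peak height M/(n_e·A·√(4πDt)) = 163/(0.37 × 14.9 × 15.98) = 1.850 kg/m³.
(x−vt)²/(4Dt) = (-4.8447)²/(4 × 0.816 × 24.9) = 0.2888; exp(−0.2888) = 0.7492.
C = 1.850 × 0.7492 = 1.39 kg/m³.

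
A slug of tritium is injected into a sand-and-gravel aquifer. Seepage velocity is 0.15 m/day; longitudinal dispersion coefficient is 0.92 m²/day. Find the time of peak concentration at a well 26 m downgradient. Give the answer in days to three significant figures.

For the 1D instantaneous-source solution, setting ∂C/∂t = 0 at fixed x gives v²t² + 2Dt − x² = 0, so t = (√(D² + v²x²) − D)/v².
√(D² + v²x²) = √(0.92² + 0.15² × 26²) = 4.007; v² = 0.0225.
t = (4.007 − 0.92)/0.0225 = 137 days (vs. the pure-advection estimate x/v = 173 d).

137 days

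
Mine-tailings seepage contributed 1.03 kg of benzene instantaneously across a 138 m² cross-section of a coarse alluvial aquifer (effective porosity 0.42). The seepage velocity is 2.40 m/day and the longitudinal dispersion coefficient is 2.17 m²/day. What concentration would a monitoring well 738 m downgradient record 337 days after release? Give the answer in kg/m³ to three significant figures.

For an instantaneous plane source, C(x,t) = M/(n_e·A·√(4πDt)) · exp(−(x−vt)²/(4Dt)), with n_e·A the pore (flow) area.
Plume center vt = 2.40 × 337 = 808.8 m, so the well at 738 m is 70.8 m upgradient of the peak.
√(4πDt) = 95.86 m, giving peak height M/(n_e·A·√(4πDt)) = 1.03/(0.42 × 138 × 95.86) = 0.0001854 kg/m³.
(x−vt)²/(4Dt) = (-70.8)²/(4 × 2.17 × 337) = 1.714; exp(−1.714) = 0.1801.
C = 0.0001854 × 0.1801 = 3.34e-05 kg/m³.

3.34e-05 kg/m³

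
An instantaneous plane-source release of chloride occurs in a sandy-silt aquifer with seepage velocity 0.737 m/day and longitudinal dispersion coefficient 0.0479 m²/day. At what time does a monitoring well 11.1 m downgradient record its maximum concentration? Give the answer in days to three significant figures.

15.0 days

For the 1D instantaneous-source solution, setting ∂C/∂t = 0 at fixed x gives v²t² + 2Dt − x² = 0, so t = (√(D² + v²x²) − D)/v².
√(D² + v²x²) = √(0.0479² + 0.737² × 11.1²) = 8.181; v² = 0.543169.
t = (8.181 − 0.0479)/0.543169 = 15.0 days (vs. the pure-advection estimate x/v = 15.1 d).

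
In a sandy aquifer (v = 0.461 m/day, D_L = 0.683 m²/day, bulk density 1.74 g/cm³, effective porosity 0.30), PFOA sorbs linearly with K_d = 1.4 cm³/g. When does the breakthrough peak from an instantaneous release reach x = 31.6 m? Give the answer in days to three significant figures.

Retardation factor R = 1 + ρ_b·K_d/n = 1 + 1.74 × 1.4/0.30 = 9.120.
Sorption retards both mechanisms: v_R = v/R = 0.05055 m/day, D_R = D/R = 0.07489 m²/day.
Peak time from v_R²t² + 2D_R t − x² = 0: t = (√(D_R² + v_R²x²) − D_R)/v_R².
√(D_R² + v_R²x²) = √(0.07489² + 0.05055² × 31.6²) = 1.599; v_R² = 0.002555.
t = (1.599 − 0.07489)/0.002555 = 597 days.

597 days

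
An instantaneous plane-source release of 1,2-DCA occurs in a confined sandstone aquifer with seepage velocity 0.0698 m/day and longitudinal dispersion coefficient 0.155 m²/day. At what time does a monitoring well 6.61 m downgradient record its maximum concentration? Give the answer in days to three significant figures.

For the 1D instantaneous-source solution, setting ∂C/∂t = 0 at fixed x gives v²t² + 2Dt − x² = 0, so t = (√(D² + v²x²) − D)/v².
√(D² + v²x²) = √(0.155² + 0.0698² × 6.61²) = 0.4867; v² = 0.00487204.
t = (0.4867 − 0.155)/0.00487204 = 68.1 days (vs. the pure-advection estimate x/v = 94.7 d).

68.1 days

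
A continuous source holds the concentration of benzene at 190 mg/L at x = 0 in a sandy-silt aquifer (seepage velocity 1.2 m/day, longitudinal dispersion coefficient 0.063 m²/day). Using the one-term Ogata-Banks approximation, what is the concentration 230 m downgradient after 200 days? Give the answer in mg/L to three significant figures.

For a continuous step input, C/C₀ ≈ ½·erfc((x−vt)/(2√(Dt))).
vt = 1.2 × 200 = 240 m and 2√(Dt) = 2√(0.063 × 200) = 7.099 m.
Argument (x−vt)/(2√(Dt)) = (230 − 240)/7.099 = -1.409; ½·erfc(-1.409) = 0.9768.
C = 190 × 0.9768 = 186 mg/L.

186 mg/L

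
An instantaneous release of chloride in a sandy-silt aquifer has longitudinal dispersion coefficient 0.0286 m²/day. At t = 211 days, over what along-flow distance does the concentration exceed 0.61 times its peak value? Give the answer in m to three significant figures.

The plume is Gaussian with σ = √(2Dt) = √(2 × 0.0286 × 211) = 3.474 m.
C/C_peak = exp(−Δx²/(2σ²)) = 0.61 ⇒ Δx = σ·√(−2 ln 0.61) = 3.474 × 0.9943 = 3.454 m.
Width = 2Δx = 6.91 m.

6.91 m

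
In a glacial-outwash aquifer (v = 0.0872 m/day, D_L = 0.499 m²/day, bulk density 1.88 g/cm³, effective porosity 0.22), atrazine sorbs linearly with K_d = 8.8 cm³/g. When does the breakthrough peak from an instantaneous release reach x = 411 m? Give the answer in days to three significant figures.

354000 days

Retardation factor R = 1 + ρ_b·K_d/n = 1 + 1.88 × 8.8/0.22 = 76.20.
Sorption retards both mechanisms: v_R = v/R = 0.001144 m/day, D_R = D/R = 0.006549 m²/day.
Peak time from v_R²t² + 2D_R t − x² = 0: t = (√(D_R² + v_R²x²) − D_R)/v_R².
√(D_R² + v_R²x²) = √(0.006549² + 0.001144² × 411²) = 0.4702; v_R² = 1.309e-06.
t = (0.4702 − 0.006549)/1.309e-06 = 354000 days.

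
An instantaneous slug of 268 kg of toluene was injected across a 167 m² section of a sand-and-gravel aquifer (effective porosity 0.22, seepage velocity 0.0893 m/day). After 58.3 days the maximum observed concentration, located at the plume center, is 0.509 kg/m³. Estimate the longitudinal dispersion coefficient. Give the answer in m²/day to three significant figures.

0.280 m²/day

At the plume center C_max = M/(n_e·A·√(4πDt)), so D = M²/(4πt·(n_e·A·C_max)²).
n_e·A·C_max = 0.22 × 167 × 0.509 = 18.70 kg/m.
D = 268²/(4π × 58.3 × 18.70²) = 0.280 m²/day.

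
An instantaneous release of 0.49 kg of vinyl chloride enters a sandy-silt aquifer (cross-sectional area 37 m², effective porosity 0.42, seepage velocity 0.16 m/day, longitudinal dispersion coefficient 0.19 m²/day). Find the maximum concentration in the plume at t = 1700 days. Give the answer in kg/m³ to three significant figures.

0.000495 kg/m³

The peak of an instantaneous 1D plume sits at x = vt; there the Gaussian factor is 1 and C_max = M/(n_e·A·√(4πDt)), where n_e·A is the pore area the mass is dissolved in.
√(4πDt) = √(4π × 0.19 × 1700) = 63.71 m, so C_max = 0.49/(0.42 × 37 × 63.71) = 0.000495 kg/m³.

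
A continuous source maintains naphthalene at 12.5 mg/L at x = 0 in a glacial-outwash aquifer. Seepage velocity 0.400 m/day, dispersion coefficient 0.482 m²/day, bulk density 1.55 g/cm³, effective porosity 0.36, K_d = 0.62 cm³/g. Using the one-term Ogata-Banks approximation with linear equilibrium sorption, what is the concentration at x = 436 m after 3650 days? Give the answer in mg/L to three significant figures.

1.36 mg/L

Retardation factor R = 1 + ρ_b·K_d/n = 1 + 1.55 × 0.62/0.36 = 3.669.
Sorption retards both mechanisms: v_R = v/R = 0.1090 m/day, D_R = D/R = 0.1314 m²/day.
v_R·t = 0.1090 × 3650 = 397.85 m; 2√(D_R t) = 43.80 m; argument = (436 − 397.85)/43.80 = 0.8710.
C = C₀ × ½·erfc(0.8710) = 12.5 × 0.1090 = 1.36 mg/L.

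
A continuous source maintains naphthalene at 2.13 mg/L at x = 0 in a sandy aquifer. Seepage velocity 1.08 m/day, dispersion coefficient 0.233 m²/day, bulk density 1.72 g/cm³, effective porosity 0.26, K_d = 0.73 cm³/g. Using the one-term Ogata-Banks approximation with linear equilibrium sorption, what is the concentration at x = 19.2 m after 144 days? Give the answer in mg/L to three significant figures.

2.10 mg/L

Retardation factor R = 1 + ρ_b·K_d/n = 1 + 1.72 × 0.73/0.26 = 5.829.
Sorption retards both mechanisms: v_R = v/R = 0.1853 m/day, D_R = D/R = 0.03997 m²/day.
v_R·t = 0.1853 × 144 = 26.6832 m; 2√(D_R t) = 4.798 m; argument = (19.2 − 26.6832)/4.798 = -1.560.
C = C₀ × ½·erfc(-1.560) = 2.13 × 0.9863 = 2.10 mg/L.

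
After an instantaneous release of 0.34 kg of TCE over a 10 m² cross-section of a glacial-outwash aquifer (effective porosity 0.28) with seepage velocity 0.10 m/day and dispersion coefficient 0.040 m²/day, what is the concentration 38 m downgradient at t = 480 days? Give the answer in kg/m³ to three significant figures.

For an instantaneous plane source, C(x,t) = M/(n_e·A·√(4πDt)) · exp(−(x−vt)²/(4Dt)), with n_e·A the pore (flow) area.
Plume center vt = 0.10 × 480 = 48 m, so the well at 38 m is 10 m upgradient of the peak.
√(4πDt) = 15.53 m, giving peak height M/(n_e·A·√(4πDt)) = 0.34/(0.28 × 10 × 15.53) = 0.007819 kg/m³.
(x−vt)²/(4Dt) = (-10)²/(4 × 0.040 × 480) = 1.302; exp(−1.302) = 0.2720.
C = 0.007819 × 0.2720 = 0.00213 kg/m³.

0.00213 kg/m³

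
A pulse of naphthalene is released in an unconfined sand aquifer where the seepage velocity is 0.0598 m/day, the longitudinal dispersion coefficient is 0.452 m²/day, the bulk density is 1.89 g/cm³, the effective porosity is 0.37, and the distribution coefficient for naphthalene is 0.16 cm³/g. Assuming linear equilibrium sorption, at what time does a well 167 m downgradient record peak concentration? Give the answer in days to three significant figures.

4850 days

Retardation factor R = 1 + ρ_b·K_d/n = 1 + 1.89 × 0.16/0.37 = 1.817.
Sorption retards both mechanisms: v_R = v/R = 0.03291 m/day, D_R = D/R = 0.2488 m²/day.
Peak time from v_R²t² + 2D_R t − x² = 0: t = (√(D_R² + v_R²x²) − D_R)/v_R².
√(D_R² + v_R²x²) = √(0.2488² + 0.03291² × 167²) = 5.502; v_R² = 0.001083.
t = (5.502 − 0.2488)/0.001083 = 4850 days.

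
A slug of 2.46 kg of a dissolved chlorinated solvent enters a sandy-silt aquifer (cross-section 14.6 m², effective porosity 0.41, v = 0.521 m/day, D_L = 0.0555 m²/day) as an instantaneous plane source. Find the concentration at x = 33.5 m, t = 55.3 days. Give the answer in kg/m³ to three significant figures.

0.0110 kg/m³

For an instantaneous plane source, C(x,t) = M/(n_e·A·√(4πDt)) · exp(−(x−vt)²/(4Dt)), with n_e·A the pore (flow) area.
Plume center vt = 0.521 × 55.3 = 28.8113 m, so the well at 33.5 m is 4.6887 m downgradient of the peak.
√(4πDt) = 6.210 m, giving peak height M/(n_e·A·√(4πDt)) = 2.46/(0.41 × 14.6 × 6.210) = 0.06618 kg/m³.
(x−vt)²/(4Dt) = (4.6887)²/(4 × 0.0555 × 55.3) = 1.791; exp(−1.791) = 0.1668.
C = 0.06618 × 0.1668 = 0.0110 kg/m³.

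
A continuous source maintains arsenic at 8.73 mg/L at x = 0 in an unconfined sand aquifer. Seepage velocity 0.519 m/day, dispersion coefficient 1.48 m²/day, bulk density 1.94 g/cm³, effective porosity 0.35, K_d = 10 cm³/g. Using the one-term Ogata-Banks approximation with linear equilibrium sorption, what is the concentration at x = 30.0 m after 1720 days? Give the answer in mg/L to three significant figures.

0.591 mg/L

Retardation factor R = 1 + ρ_b·K_d/n = 1 + 1.94 × 10/0.35 = 56.43.
Sorption retards both mechanisms: v_R = v/R = 0.009197 m/day, D_R = D/R = 0.02623 m²/day.
v_R·t = 0.009197 × 1720 = 15.81884 m; 2√(D_R t) = 13.43 m; argument = (30.0 − 15.81884)/13.43 = 1.056.
C = C₀ × ½·erfc(1.056) = 8.73 × 0.06767 = 0.591 mg/L.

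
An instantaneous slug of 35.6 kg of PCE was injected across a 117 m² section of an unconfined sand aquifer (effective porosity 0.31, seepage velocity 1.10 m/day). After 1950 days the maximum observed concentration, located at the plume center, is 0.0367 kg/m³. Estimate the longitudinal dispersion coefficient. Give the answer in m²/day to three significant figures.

At the plume center C_max = M/(n_e·A·√(4πDt)), so D = M²/(4πt·(n_e·A·C_max)²).
n_e·A·C_max = 0.31 × 117 × 0.0367 = 1.331 kg/m.
D = 35.6²/(4π × 1950 × 1.331²) = 0.0292 m²/day.

0.0292 m²/day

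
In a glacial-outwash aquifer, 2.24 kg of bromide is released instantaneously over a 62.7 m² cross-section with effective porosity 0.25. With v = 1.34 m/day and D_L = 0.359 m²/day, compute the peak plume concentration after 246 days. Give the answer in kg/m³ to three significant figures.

0.00429 kg/m³

The peak of an instantaneous 1D plume sits at x = vt; there the Gaussian factor is 1 and C_max = M/(n_e·A·√(4πDt)), where n_e·A is the pore area the mass is dissolved in.
√(4πDt) = √(4π × 0.359 × 246) = 33.31 m, so C_max = 2.24/(0.25 × 62.7 × 33.31) = 0.00429 kg/m³.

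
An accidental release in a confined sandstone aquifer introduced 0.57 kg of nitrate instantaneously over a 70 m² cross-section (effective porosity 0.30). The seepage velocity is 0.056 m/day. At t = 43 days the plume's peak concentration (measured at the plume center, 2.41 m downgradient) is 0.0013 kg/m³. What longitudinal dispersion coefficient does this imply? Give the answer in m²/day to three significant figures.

At the plume center C_max = M/(n_e·A·√(4πDt)), so D = M²/(4πt·(n_e·A·C_max)²).
n_e·A·C_max = 0.30 × 70 × 0.0013 = 0.02730 kg/m.
D = 0.57²/(4π × 43 × 0.02730²) = 0.807 m²/day.

0.807 m²/day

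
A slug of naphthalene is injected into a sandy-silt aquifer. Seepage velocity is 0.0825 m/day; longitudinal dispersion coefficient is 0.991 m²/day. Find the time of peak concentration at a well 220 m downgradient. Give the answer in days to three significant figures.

For the 1D instantaneous-source solution, setting ∂C/∂t = 0 at fixed x gives v²t² + 2Dt − x² = 0, so t = (√(D² + v²x²) − D)/v².
√(D² + v²x²) = √(0.991² + 0.0825² × 220²) = 18.18; v² = 0.00680625.
t = (18.18 − 0.991)/0.00680625 = 2530 days (vs. the pure-advection estimate x/v = 2670 d).

2530 days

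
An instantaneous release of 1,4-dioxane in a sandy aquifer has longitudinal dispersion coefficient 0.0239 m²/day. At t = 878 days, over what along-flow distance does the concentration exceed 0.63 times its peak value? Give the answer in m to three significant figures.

12.5 m

The plume is Gaussian with σ = √(2Dt) = √(2 × 0.0239 × 878) = 6.478 m.
C/C_peak = exp(−Δx²/(2σ²)) = 0.63 ⇒ Δx = σ·√(−2 ln 0.63) = 6.478 × 0.9613 = 6.227 m.
Width = 2Δx = 12.5 m.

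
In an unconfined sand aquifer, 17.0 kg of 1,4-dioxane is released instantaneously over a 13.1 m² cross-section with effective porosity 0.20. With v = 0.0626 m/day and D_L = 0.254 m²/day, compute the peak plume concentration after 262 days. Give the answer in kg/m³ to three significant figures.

0.224 kg/m³

The peak of an instantaneous 1D plume sits at x = vt; there the Gaussian factor is 1 and C_max = M/(n_e·A·√(4πDt)), where n_e·A is the pore area the mass is dissolved in.
√(4πDt) = √(4π × 0.254 × 262) = 28.92 m, so C_max = 17.0/(0.20 × 13.1 × 28.92) = 0.224 kg/m³.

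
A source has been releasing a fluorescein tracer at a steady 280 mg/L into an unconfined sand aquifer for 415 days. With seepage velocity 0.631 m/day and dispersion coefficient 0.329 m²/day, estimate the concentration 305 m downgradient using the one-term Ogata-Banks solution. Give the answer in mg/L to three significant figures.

1.27 mg/L

For a continuous step input, C/C₀ ≈ ½·erfc((x−vt)/(2√(Dt))).
vt = 0.631 × 415 = 261.865 m and 2√(Dt) = 2√(0.329 × 415) = 23.37 m.
Argument (x−vt)/(2√(Dt)) = (305 − 261.865)/23.37 = 1.846; ½·erfc(1.846) = 0.004519.
C = 280 × 0.004519 = 1.27 mg/L.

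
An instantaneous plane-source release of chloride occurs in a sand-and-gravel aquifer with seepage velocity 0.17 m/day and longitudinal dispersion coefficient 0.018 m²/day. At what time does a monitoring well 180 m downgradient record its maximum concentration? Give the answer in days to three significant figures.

1060 days

For the 1D instantaneous-source solution, setting ∂C/∂t = 0 at fixed x gives v²t² + 2Dt − x² = 0, so t = (√(D² + v²x²) − D)/v².
√(D² + v²x²) = √(0.018² + 0.17² × 180²) = 30.60; v² = 0.0289.
t = (30.60 − 0.018)/0.0289 = 1060 days (vs. the pure-advection estimate x/v = 1060 d).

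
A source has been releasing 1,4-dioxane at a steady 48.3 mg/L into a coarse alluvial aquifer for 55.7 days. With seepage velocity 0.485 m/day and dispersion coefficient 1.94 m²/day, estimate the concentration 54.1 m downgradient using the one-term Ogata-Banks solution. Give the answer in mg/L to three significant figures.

1.58 mg/L

For a continuous step input, C/C₀ ≈ ½·erfc((x−vt)/(2√(Dt))).
vt = 0.485 × 55.7 = 27.0145 m and 2√(Dt) = 2√(1.94 × 55.7) = 20.79 m.
Argument (x−vt)/(2√(Dt)) = (54.1 − 27.0145)/20.79 = 1.303; ½·erfc(1.303) = 0.03268.
C = 48.3 × 0.03268 = 1.58 mg/L.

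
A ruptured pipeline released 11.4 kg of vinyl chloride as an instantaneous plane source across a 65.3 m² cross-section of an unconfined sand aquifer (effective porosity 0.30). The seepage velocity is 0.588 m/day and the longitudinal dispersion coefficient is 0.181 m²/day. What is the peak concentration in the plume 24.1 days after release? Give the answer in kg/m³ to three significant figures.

0.0786 kg/m³

The peak of an instantaneous 1D plume sits at x = vt; there the Gaussian factor is 1 and C_max = M/(n_e·A·√(4πDt)), where n_e·A is the pore area the mass is dissolved in.
√(4πDt) = √(4π × 0.181 × 24.1) = 7.404 m, so C_max = 11.4/(0.30 × 65.3 × 7.404) = 0.0786 kg/m³.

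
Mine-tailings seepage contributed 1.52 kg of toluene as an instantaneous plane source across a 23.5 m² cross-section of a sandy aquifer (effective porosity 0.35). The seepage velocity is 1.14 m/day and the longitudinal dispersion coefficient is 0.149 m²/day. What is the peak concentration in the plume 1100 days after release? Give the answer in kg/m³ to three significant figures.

0.00407 kg/m³

The peak of an instantaneous 1D plume sits at x = vt; there the Gaussian factor is 1 and C_max = M/(n_e·A·√(4πDt)), where n_e·A is the pore area the mass is dissolved in.
√(4πDt) = √(4π × 0.149 × 1100) = 45.38 m, so C_max = 1.52/(0.35 × 23.5 × 45.38) = 0.00407 kg/m³.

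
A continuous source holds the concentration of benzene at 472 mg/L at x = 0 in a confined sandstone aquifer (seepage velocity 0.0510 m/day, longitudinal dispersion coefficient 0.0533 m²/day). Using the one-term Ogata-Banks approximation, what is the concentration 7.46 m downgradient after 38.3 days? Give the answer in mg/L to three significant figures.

For a continuous step input, C/C₀ ≈ ½·erfc((x−vt)/(2√(Dt))).
vt = 0.0510 × 38.3 = 1.9533 m and 2√(Dt) = 2√(0.0533 × 38.3) = 2.858 m.
Argument (x−vt)/(2√(Dt)) = (7.46 − 1.9533)/2.858 = 1.927; ½·erfc(1.927) = 0.003213.
C = 472 × 0.003213 = 1.52 mg/L.

1.52 mg/L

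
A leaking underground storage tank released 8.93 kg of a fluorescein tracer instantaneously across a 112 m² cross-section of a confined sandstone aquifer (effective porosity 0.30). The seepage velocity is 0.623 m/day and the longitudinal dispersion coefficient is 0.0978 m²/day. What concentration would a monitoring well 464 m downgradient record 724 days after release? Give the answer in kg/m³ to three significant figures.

0.00493 kg/m³

For an instantaneous plane source, C(x,t) = M/(n_e·A·√(4πDt)) · exp(−(x−vt)²/(4Dt)), with n_e·A the pore (flow) area.
Plume center vt = 0.623 × 724 = 451.052 m, so the well at 464 m is 12.948 m downgradient of the peak.
√(4πDt) = 29.83 m, giving peak height M/(n_e·A·√(4πDt)) = 8.93/(0.30 × 112 × 29.83) = 0.008910 kg/m³.
(x−vt)²/(4Dt) = (12.948)²/(4 × 0.0978 × 724) = 0.5919; exp(−0.5919) = 0.5533.
C = 0.008910 × 0.5533 = 0.00493 kg/m³.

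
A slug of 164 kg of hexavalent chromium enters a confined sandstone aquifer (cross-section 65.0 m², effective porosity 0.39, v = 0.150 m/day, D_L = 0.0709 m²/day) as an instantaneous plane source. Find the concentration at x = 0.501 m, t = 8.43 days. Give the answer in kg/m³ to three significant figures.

1.85 kg/m³

For an instantaneous plane source, C(x,t) = M/(n_e·A·√(4πDt)) · exp(−(x−vt)²/(4Dt)), with n_e·A the pore (flow) area.
Plume center vt = 0.150 × 8.43 = 1.2645 m, so the well at 0.501 m is 0.7635 m upgradient of the peak.
√(4πDt) = 2.741 m, giving peak height M/(n_e·A·√(4πDt)) = 164/(0.39 × 65.0 × 2.741) = 2.360 kg/m³.
(x−vt)²/(4Dt) = (-0.7635)²/(4 × 0.0709 × 8.43) = 0.2438; exp(−0.2438) = 0.7836.
C = 2.360 × 0.7836 = 1.85 kg/m³.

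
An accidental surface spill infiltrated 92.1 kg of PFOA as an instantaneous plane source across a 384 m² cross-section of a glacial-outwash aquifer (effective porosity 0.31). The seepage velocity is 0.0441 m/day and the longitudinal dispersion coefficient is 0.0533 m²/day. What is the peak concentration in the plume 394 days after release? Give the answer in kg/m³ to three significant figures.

The peak of an instantaneous 1D plume sits at x = vt; there the Gaussian factor is 1 and C_max = M/(n_e·A·√(4πDt)), where n_e·A is the pore area the mass is dissolved in.
√(4πDt) = √(4π × 0.0533 × 394) = 16.24 m, so C_max = 92.1/(0.31 × 384 × 16.24) = 0.0476 kg/m³.

0.0476 kg/m³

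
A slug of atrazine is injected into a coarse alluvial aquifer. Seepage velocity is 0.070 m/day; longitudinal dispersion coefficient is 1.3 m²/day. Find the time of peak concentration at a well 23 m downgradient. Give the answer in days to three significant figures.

For the 1D instantaneous-source solution, setting ∂C/∂t = 0 at fixed x gives v²t² + 2Dt − x² = 0, so t = (√(D² + v²x²) − D)/v².
√(D² + v²x²) = √(1.3² + 0.070² × 23²) = 2.069; v² = 0.0049.
t = (2.069 − 1.3)/0.0049 = 157 days (vs. the pure-advection estimate x/v = 329 d).

157 days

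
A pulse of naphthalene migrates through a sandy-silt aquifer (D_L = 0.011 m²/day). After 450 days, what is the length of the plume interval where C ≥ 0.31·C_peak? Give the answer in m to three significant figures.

9.63 m

The plume is Gaussian with σ = √(2Dt) = √(2 × 0.011 × 450) = 3.146 m.
C/C_peak = exp(−Δx²/(2σ²)) = 0.31 ⇒ Δx = σ·√(−2 ln 0.31) = 3.146 × 1.530 = 4.813 m.
Width = 2Δx = 9.63 m.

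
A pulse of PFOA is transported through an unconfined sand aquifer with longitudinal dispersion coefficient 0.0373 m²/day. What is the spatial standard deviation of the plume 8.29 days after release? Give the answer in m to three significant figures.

0.786 m

Dispersive spreading gives a Gaussian with σ² = 2Dt; advection only shifts the center.
σ = √(2 × 0.0373 × 8.29) = 0.786 m.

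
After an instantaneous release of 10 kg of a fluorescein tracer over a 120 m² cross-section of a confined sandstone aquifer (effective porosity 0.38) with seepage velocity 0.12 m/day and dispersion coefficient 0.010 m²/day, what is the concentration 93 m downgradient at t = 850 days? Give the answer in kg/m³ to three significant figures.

0.00196 kg/m³

For an instantaneous plane source, C(x,t) = M/(n_e·A·√(4πDt)) · exp(−(x−vt)²/(4Dt)), with n_e·A the pore (flow) area.
Plume center vt = 0.12 × 850 = 102 m, so the well at 93 m is 9 m upgradient of the peak.
√(4πDt) = 10.34 m, giving peak height M/(n_e·A·√(4πDt)) = 10/(0.38 × 120 × 10.34) = 0.02121 kg/m³.
(x−vt)²/(4Dt) = (-9)²/(4 × 0.010 × 850) = 2.382; exp(−2.382) = 0.09237.
C = 0.02121 × 0.09237 = 0.00196 kg/m³.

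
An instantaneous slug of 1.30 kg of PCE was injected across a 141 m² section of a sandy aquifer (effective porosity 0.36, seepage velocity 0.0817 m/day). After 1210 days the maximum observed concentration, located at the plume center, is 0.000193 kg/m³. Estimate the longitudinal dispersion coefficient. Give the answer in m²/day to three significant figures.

At the plume center C_max = M/(n_e·A·√(4πDt)), so D = M²/(4πt·(n_e·A·C_max)²).
n_e·A·C_max = 0.36 × 141 × 0.000193 = 0.009797 kg/m.
D = 1.30²/(4π × 1210 × 0.009797²) = 1.16 m²/day.

1.16 m²/day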